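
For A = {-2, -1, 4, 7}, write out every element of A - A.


A - A = {a - a' : a, a' ∈ A}.
Compute a - a' for each ordered pair (a, a'):
a = -2: -2--2=0, -2--1=-1, -2-4=-6, -2-7=-9
a = -1: -1--2=1, -1--1=0, -1-4=-5, -1-7=-8
a = 4: 4--2=6, 4--1=5, 4-4=0, 4-7=-3
a = 7: 7--2=9, 7--1=8, 7-4=3, 7-7=0
Collecting distinct values (and noting 0 appears from a-a):
A - A = {-9, -8, -6, -5, -3, -1, 0, 1, 3, 5, 6, 8, 9}
|A - A| = 13

A - A = {-9, -8, -6, -5, -3, -1, 0, 1, 3, 5, 6, 8, 9}


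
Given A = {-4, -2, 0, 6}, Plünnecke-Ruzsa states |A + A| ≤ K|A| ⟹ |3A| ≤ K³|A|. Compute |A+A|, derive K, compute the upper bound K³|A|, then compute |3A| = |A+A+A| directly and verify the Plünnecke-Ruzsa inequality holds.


|A| = 4.
Step 1: Compute A + A by enumerating all 16 pairs.
A + A = {-8, -6, -4, -2, 0, 2, 4, 6, 12}, so |A + A| = 9.
Step 2: Doubling constant K = |A + A|/|A| = 9/4 = 9/4 ≈ 2.2500.
Step 3: Plünnecke-Ruzsa gives |3A| ≤ K³·|A| = (2.2500)³ · 4 ≈ 45.5625.
Step 4: Compute 3A = A + A + A directly by enumerating all triples (a,b,c) ∈ A³; |3A| = 14.
Step 5: Check 14 ≤ 45.5625? Yes ✓.

K = 9/4, Plünnecke-Ruzsa bound K³|A| ≈ 45.5625, |3A| = 14, inequality holds.


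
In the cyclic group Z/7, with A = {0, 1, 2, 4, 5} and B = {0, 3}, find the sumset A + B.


Work in Z/7Z: reduce every sum a + b modulo 7.
Enumerate all 10 pairs:
a = 0: 0+0=0, 0+3=3
a = 1: 1+0=1, 1+3=4
a = 2: 2+0=2, 2+3=5
a = 4: 4+0=4, 4+3=0
a = 5: 5+0=5, 5+3=1
Distinct residues collected: {0, 1, 2, 3, 4, 5}
|A + B| = 6 (out of 7 total residues).

A + B = {0, 1, 2, 3, 4, 5}


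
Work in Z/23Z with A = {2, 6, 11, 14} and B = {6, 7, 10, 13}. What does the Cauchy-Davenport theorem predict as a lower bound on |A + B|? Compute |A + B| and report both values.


Cauchy-Davenport: |A + B| ≥ min(p, |A| + |B| - 1) for A, B nonempty in Z/pZ.
|A| = 4, |B| = 4, p = 23.
CD lower bound = min(23, 4 + 4 - 1) = min(23, 7) = 7.
Compute A + B mod 23 directly:
a = 2: 2+6=8, 2+7=9, 2+10=12, 2+13=15
a = 6: 6+6=12, 6+7=13, 6+10=16, 6+13=19
a = 11: 11+6=17, 11+7=18, 11+10=21, 11+13=1
a = 14: 14+6=20, 14+7=21, 14+10=1, 14+13=4
A + B = {1, 4, 8, 9, 12, 13, 15, 16, 17, 18, 19, 20, 21}, so |A + B| = 13.
Verify: 13 ≥ 7? Yes ✓.

CD lower bound = 7, actual |A + B| = 13.


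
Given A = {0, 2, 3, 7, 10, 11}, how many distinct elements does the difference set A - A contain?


A - A = {a - a' : a, a' ∈ A}; |A| = 6.
Bounds: 2|A|-1 ≤ |A - A| ≤ |A|² - |A| + 1, i.e. 11 ≤ |A - A| ≤ 31.
Note: 0 ∈ A - A always (from a - a). The set is symmetric: if d ∈ A - A then -d ∈ A - A.
Enumerate nonzero differences d = a - a' with a > a' (then include -d):
Positive differences: {1, 2, 3, 4, 5, 7, 8, 9, 10, 11}
Full difference set: {0} ∪ (positive diffs) ∪ (negative diffs).
|A - A| = 1 + 2·10 = 21 (matches direct enumeration: 21).

|A - A| = 21


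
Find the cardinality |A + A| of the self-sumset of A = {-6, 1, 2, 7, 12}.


A + A = {a + a' : a, a' ∈ A}; |A| = 5.
General bounds: 2|A| - 1 ≤ |A + A| ≤ |A|(|A|+1)/2, i.e. 9 ≤ |A + A| ≤ 15.
Lower bound 2|A|-1 is attained iff A is an arithmetic progression.
Enumerate sums a + a' for a ≤ a' (symmetric, so this suffices):
a = -6: -6+-6=-12, -6+1=-5, -6+2=-4, -6+7=1, -6+12=6
a = 1: 1+1=2, 1+2=3, 1+7=8, 1+12=13
a = 2: 2+2=4, 2+7=9, 2+12=14
a = 7: 7+7=14, 7+12=19
a = 12: 12+12=24
Distinct sums: {-12, -5, -4, 1, 2, 3, 4, 6, 8, 9, 13, 14, 19, 24}
|A + A| = 14

|A + A| = 14


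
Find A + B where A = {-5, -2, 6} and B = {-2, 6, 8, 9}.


A + B = {a + b : a ∈ A, b ∈ B}.
Enumerate all |A|·|B| = 3·4 = 12 pairs (a, b) and collect distinct sums.
a = -5: -5+-2=-7, -5+6=1, -5+8=3, -5+9=4
a = -2: -2+-2=-4, -2+6=4, -2+8=6, -2+9=7
a = 6: 6+-2=4, 6+6=12, 6+8=14, 6+9=15
Collecting distinct sums: A + B = {-7, -4, 1, 3, 4, 6, 7, 12, 14, 15}
|A + B| = 10

A + B = {-7, -4, 1, 3, 4, 6, 7, 12, 14, 15}


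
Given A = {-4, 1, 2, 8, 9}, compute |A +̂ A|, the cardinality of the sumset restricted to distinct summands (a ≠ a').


Restricted sumset: A +̂ A = {a + a' : a ∈ A, a' ∈ A, a ≠ a'}.
Equivalently, take A + A and drop any sum 2a that is achievable ONLY as a + a for a ∈ A (i.e. sums representable only with equal summands).
Enumerate pairs (a, a') with a < a' (symmetric, so each unordered pair gives one sum; this covers all a ≠ a'):
  -4 + 1 = -3
  -4 + 2 = -2
  -4 + 8 = 4
  -4 + 9 = 5
  1 + 2 = 3
  1 + 8 = 9
  1 + 9 = 10
  2 + 8 = 10
  2 + 9 = 11
  8 + 9 = 17
Collected distinct sums: {-3, -2, 3, 4, 5, 9, 10, 11, 17}
|A +̂ A| = 9
(Reference bound: |A +̂ A| ≥ 2|A| - 3 for |A| ≥ 2, with |A| = 5 giving ≥ 7.)

|A +̂ A| = 9


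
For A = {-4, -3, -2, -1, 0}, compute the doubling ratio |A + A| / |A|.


|A| = 5.
Compute A + A by enumerating all 25 pairs.
A + A = {-8, -7, -6, -5, -4, -3, -2, -1, 0}, so |A + A| = 9.
K = |A + A| / |A| = 9/5 (already in lowest terms) ≈ 1.8000.
Reference: AP of size 5 gives K = 9/5 ≈ 1.8000; a fully generic set of size 5 gives K ≈ 3.0000.

|A| = 5, |A + A| = 9, K = 9/5.


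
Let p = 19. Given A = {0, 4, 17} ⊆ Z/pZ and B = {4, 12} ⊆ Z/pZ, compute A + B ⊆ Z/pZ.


Work in Z/19Z: reduce every sum a + b modulo 19.
Enumerate all 6 pairs:
a = 0: 0+4=4, 0+12=12
a = 4: 4+4=8, 4+12=16
a = 17: 17+4=2, 17+12=10
Distinct residues collected: {2, 4, 8, 10, 12, 16}
|A + B| = 6 (out of 19 total residues).

A + B = {2, 4, 8, 10, 12, 16}


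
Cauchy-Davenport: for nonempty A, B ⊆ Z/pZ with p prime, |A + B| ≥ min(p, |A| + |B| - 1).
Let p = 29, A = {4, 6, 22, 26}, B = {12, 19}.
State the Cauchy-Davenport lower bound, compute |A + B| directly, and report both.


Cauchy-Davenport: |A + B| ≥ min(p, |A| + |B| - 1) for A, B nonempty in Z/pZ.
|A| = 4, |B| = 2, p = 29.
CD lower bound = min(29, 4 + 2 - 1) = min(29, 5) = 5.
Compute A + B mod 29 directly:
a = 4: 4+12=16, 4+19=23
a = 6: 6+12=18, 6+19=25
a = 22: 22+12=5, 22+19=12
a = 26: 26+12=9, 26+19=16
A + B = {5, 9, 12, 16, 18, 23, 25}, so |A + B| = 7.
Verify: 7 ≥ 5? Yes ✓.

CD lower bound = 5, actual |A + B| = 7.


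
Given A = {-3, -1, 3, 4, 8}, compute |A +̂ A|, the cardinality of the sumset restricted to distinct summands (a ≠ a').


Restricted sumset: A +̂ A = {a + a' : a ∈ A, a' ∈ A, a ≠ a'}.
Equivalently, take A + A and drop any sum 2a that is achievable ONLY as a + a for a ∈ A (i.e. sums representable only with equal summands).
Enumerate pairs (a, a') with a < a' (symmetric, so each unordered pair gives one sum; this covers all a ≠ a'):
  -3 + -1 = -4
  -3 + 3 = 0
  -3 + 4 = 1
  -3 + 8 = 5
  -1 + 3 = 2
  -1 + 4 = 3
  -1 + 8 = 7
  3 + 4 = 7
  3 + 8 = 11
  4 + 8 = 12
Collected distinct sums: {-4, 0, 1, 2, 3, 5, 7, 11, 12}
|A +̂ A| = 9
(Reference bound: |A +̂ A| ≥ 2|A| - 3 for |A| ≥ 2, with |A| = 5 giving ≥ 7.)

|A +̂ A| = 9


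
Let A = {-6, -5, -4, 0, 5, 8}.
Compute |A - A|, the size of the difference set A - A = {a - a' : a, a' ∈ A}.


A - A = {a - a' : a, a' ∈ A}; |A| = 6.
Bounds: 2|A|-1 ≤ |A - A| ≤ |A|² - |A| + 1, i.e. 11 ≤ |A - A| ≤ 31.
Note: 0 ∈ A - A always (from a - a). The set is symmetric: if d ∈ A - A then -d ∈ A - A.
Enumerate nonzero differences d = a - a' with a > a' (then include -d):
Positive differences: {1, 2, 3, 4, 5, 6, 8, 9, 10, 11, 12, 13, 14}
Full difference set: {0} ∪ (positive diffs) ∪ (negative diffs).
|A - A| = 1 + 2·13 = 27 (matches direct enumeration: 27).

|A - A| = 27


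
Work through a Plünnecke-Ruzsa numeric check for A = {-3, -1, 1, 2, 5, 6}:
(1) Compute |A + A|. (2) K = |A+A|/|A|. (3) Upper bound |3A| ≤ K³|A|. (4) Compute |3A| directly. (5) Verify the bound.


|A| = 6.
Step 1: Compute A + A by enumerating all 36 pairs.
A + A = {-6, -4, -2, -1, 0, 1, 2, 3, 4, 5, 6, 7, 8, 10, 11, 12}, so |A + A| = 16.
Step 2: Doubling constant K = |A + A|/|A| = 16/6 = 16/6 ≈ 2.6667.
Step 3: Plünnecke-Ruzsa gives |3A| ≤ K³·|A| = (2.6667)³ · 6 ≈ 113.7778.
Step 4: Compute 3A = A + A + A directly by enumerating all triples (a,b,c) ∈ A³; |3A| = 26.
Step 5: Check 26 ≤ 113.7778? Yes ✓.

K = 16/6, Plünnecke-Ruzsa bound K³|A| ≈ 113.7778, |3A| = 26, inequality holds.


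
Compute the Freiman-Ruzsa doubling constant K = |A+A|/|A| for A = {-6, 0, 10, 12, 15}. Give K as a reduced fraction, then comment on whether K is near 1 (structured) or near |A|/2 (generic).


|A| = 5.
Compute A + A by enumerating all 25 pairs.
A + A = {-12, -6, 0, 4, 6, 9, 10, 12, 15, 20, 22, 24, 25, 27, 30}, so |A + A| = 15.
K = |A + A| / |A| = 15/5 = 3/1 ≈ 3.0000.
Reference: AP of size 5 gives K = 9/5 ≈ 1.8000; a fully generic set of size 5 gives K ≈ 3.0000.

|A| = 5, |A + A| = 15, K = 15/5 = 3/1.


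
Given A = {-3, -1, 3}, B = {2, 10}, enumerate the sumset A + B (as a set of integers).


A + B = {a + b : a ∈ A, b ∈ B}.
Enumerate all |A|·|B| = 3·2 = 6 pairs (a, b) and collect distinct sums.
a = -3: -3+2=-1, -3+10=7
a = -1: -1+2=1, -1+10=9
a = 3: 3+2=5, 3+10=13
Collecting distinct sums: A + B = {-1, 1, 5, 7, 9, 13}
|A + B| = 6

A + B = {-1, 1, 5, 7, 9, 13}


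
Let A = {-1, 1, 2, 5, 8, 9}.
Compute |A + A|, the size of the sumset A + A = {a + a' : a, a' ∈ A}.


A + A = {a + a' : a, a' ∈ A}; |A| = 6.
General bounds: 2|A| - 1 ≤ |A + A| ≤ |A|(|A|+1)/2, i.e. 11 ≤ |A + A| ≤ 21.
Lower bound 2|A|-1 is attained iff A is an arithmetic progression.
Enumerate sums a + a' for a ≤ a' (symmetric, so this suffices):
a = -1: -1+-1=-2, -1+1=0, -1+2=1, -1+5=4, -1+8=7, -1+9=8
a = 1: 1+1=2, 1+2=3, 1+5=6, 1+8=9, 1+9=10
a = 2: 2+2=4, 2+5=7, 2+8=10, 2+9=11
a = 5: 5+5=10, 5+8=13, 5+9=14
a = 8: 8+8=16, 8+9=17
a = 9: 9+9=18
Distinct sums: {-2, 0, 1, 2, 3, 4, 6, 7, 8, 9, 10, 11, 13, 14, 16, 17, 18}
|A + A| = 17

|A + A| = 17


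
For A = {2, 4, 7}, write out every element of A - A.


A - A = {a - a' : a, a' ∈ A}.
Compute a - a' for each ordered pair (a, a'):
a = 2: 2-2=0, 2-4=-2, 2-7=-5
a = 4: 4-2=2, 4-4=0, 4-7=-3
a = 7: 7-2=5, 7-4=3, 7-7=0
Collecting distinct values (and noting 0 appears from a-a):
A - A = {-5, -3, -2, 0, 2, 3, 5}
|A - A| = 7

A - A = {-5, -3, -2, 0, 2, 3, 5}


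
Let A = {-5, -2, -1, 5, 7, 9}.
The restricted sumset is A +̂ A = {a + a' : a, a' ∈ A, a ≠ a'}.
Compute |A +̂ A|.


Restricted sumset: A +̂ A = {a + a' : a ∈ A, a' ∈ A, a ≠ a'}.
Equivalently, take A + A and drop any sum 2a that is achievable ONLY as a + a for a ∈ A (i.e. sums representable only with equal summands).
Enumerate pairs (a, a') with a < a' (symmetric, so each unordered pair gives one sum; this covers all a ≠ a'):
  -5 + -2 = -7
  -5 + -1 = -6
  -5 + 5 = 0
  -5 + 7 = 2
  -5 + 9 = 4
  -2 + -1 = -3
  -2 + 5 = 3
  -2 + 7 = 5
  -2 + 9 = 7
  -1 + 5 = 4
  -1 + 7 = 6
  -1 + 9 = 8
  5 + 7 = 12
  5 + 9 = 14
  7 + 9 = 16
Collected distinct sums: {-7, -6, -3, 0, 2, 3, 4, 5, 6, 7, 8, 12, 14, 16}
|A +̂ A| = 14
(Reference bound: |A +̂ A| ≥ 2|A| - 3 for |A| ≥ 2, with |A| = 6 giving ≥ 9.)

|A +̂ A| = 14


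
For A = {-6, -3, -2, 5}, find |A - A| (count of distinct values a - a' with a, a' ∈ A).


A - A = {a - a' : a, a' ∈ A}; |A| = 4.
Bounds: 2|A|-1 ≤ |A - A| ≤ |A|² - |A| + 1, i.e. 7 ≤ |A - A| ≤ 13.
Note: 0 ∈ A - A always (from a - a). The set is symmetric: if d ∈ A - A then -d ∈ A - A.
Enumerate nonzero differences d = a - a' with a > a' (then include -d):
Positive differences: {1, 3, 4, 7, 8, 11}
Full difference set: {0} ∪ (positive diffs) ∪ (negative diffs).
|A - A| = 1 + 2·6 = 13 (matches direct enumeration: 13).

|A - A| = 13


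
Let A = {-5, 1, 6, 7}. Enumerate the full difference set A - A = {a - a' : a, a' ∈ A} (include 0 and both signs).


A - A = {a - a' : a, a' ∈ A}.
Compute a - a' for each ordered pair (a, a'):
a = -5: -5--5=0, -5-1=-6, -5-6=-11, -5-7=-12
a = 1: 1--5=6, 1-1=0, 1-6=-5, 1-7=-6
a = 6: 6--5=11, 6-1=5, 6-6=0, 6-7=-1
a = 7: 7--5=12, 7-1=6, 7-6=1, 7-7=0
Collecting distinct values (and noting 0 appears from a-a):
A - A = {-12, -11, -6, -5, -1, 0, 1, 5, 6, 11, 12}
|A - A| = 11

A - A = {-12, -11, -6, -5, -1, 0, 1, 5, 6, 11, 12}


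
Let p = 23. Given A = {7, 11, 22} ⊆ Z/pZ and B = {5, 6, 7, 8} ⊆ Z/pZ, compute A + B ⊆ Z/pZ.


Work in Z/23Z: reduce every sum a + b modulo 23.
Enumerate all 12 pairs:
a = 7: 7+5=12, 7+6=13, 7+7=14, 7+8=15
a = 11: 11+5=16, 11+6=17, 11+7=18, 11+8=19
a = 22: 22+5=4, 22+6=5, 22+7=6, 22+8=7
Distinct residues collected: {4, 5, 6, 7, 12, 13, 14, 15, 16, 17, 18, 19}
|A + B| = 12 (out of 23 total residues).

A + B = {4, 5, 6, 7, 12, 13, 14, 15, 16, 17, 18, 19}


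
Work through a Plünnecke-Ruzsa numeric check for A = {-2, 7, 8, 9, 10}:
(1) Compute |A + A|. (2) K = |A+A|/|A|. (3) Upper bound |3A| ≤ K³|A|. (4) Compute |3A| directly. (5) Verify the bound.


|A| = 5.
Step 1: Compute A + A by enumerating all 25 pairs.
A + A = {-4, 5, 6, 7, 8, 14, 15, 16, 17, 18, 19, 20}, so |A + A| = 12.
Step 2: Doubling constant K = |A + A|/|A| = 12/5 = 12/5 ≈ 2.4000.
Step 3: Plünnecke-Ruzsa gives |3A| ≤ K³·|A| = (2.4000)³ · 5 ≈ 69.1200.
Step 4: Compute 3A = A + A + A directly by enumerating all triples (a,b,c) ∈ A³; |3A| = 22.
Step 5: Check 22 ≤ 69.1200? Yes ✓.

K = 12/5, Plünnecke-Ruzsa bound K³|A| ≈ 69.1200, |3A| = 22, inequality holds.


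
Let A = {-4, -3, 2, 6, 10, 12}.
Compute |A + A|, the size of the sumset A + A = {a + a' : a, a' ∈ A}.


A + A = {a + a' : a, a' ∈ A}; |A| = 6.
General bounds: 2|A| - 1 ≤ |A + A| ≤ |A|(|A|+1)/2, i.e. 11 ≤ |A + A| ≤ 21.
Lower bound 2|A|-1 is attained iff A is an arithmetic progression.
Enumerate sums a + a' for a ≤ a' (symmetric, so this suffices):
a = -4: -4+-4=-8, -4+-3=-7, -4+2=-2, -4+6=2, -4+10=6, -4+12=8
a = -3: -3+-3=-6, -3+2=-1, -3+6=3, -3+10=7, -3+12=9
a = 2: 2+2=4, 2+6=8, 2+10=12, 2+12=14
a = 6: 6+6=12, 6+10=16, 6+12=18
a = 10: 10+10=20, 10+12=22
a = 12: 12+12=24
Distinct sums: {-8, -7, -6, -2, -1, 2, 3, 4, 6, 7, 8, 9, 12, 14, 16, 18, 20, 22, 24}
|A + A| = 19

|A + A| = 19


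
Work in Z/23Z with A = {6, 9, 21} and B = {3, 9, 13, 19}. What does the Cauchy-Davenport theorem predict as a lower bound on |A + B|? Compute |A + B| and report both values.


Cauchy-Davenport: |A + B| ≥ min(p, |A| + |B| - 1) for A, B nonempty in Z/pZ.
|A| = 3, |B| = 4, p = 23.
CD lower bound = min(23, 3 + 4 - 1) = min(23, 6) = 6.
Compute A + B mod 23 directly:
a = 6: 6+3=9, 6+9=15, 6+13=19, 6+19=2
a = 9: 9+3=12, 9+9=18, 9+13=22, 9+19=5
a = 21: 21+3=1, 21+9=7, 21+13=11, 21+19=17
A + B = {1, 2, 5, 7, 9, 11, 12, 15, 17, 18, 19, 22}, so |A + B| = 12.
Verify: 12 ≥ 6? Yes ✓.

CD lower bound = 6, actual |A + B| = 12.


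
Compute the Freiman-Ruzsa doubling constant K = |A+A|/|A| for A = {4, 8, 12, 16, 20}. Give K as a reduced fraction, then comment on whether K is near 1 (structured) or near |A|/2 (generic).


|A| = 5.
Compute A + A by enumerating all 25 pairs.
A + A = {8, 12, 16, 20, 24, 28, 32, 36, 40}, so |A + A| = 9.
K = |A + A| / |A| = 9/5 (already in lowest terms) ≈ 1.8000.
Reference: AP of size 5 gives K = 9/5 ≈ 1.8000; a fully generic set of size 5 gives K ≈ 3.0000.

|A| = 5, |A + A| = 9, K = 9/5.


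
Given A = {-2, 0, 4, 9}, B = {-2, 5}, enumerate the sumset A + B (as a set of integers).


A + B = {a + b : a ∈ A, b ∈ B}.
Enumerate all |A|·|B| = 4·2 = 8 pairs (a, b) and collect distinct sums.
a = -2: -2+-2=-4, -2+5=3
a = 0: 0+-2=-2, 0+5=5
a = 4: 4+-2=2, 4+5=9
a = 9: 9+-2=7, 9+5=14
Collecting distinct sums: A + B = {-4, -2, 2, 3, 5, 7, 9, 14}
|A + B| = 8

A + B = {-4, -2, 2, 3, 5, 7, 9, 14}


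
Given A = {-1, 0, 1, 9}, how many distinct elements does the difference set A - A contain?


A - A = {a - a' : a, a' ∈ A}; |A| = 4.
Bounds: 2|A|-1 ≤ |A - A| ≤ |A|² - |A| + 1, i.e. 7 ≤ |A - A| ≤ 13.
Note: 0 ∈ A - A always (from a - a). The set is symmetric: if d ∈ A - A then -d ∈ A - A.
Enumerate nonzero differences d = a - a' with a > a' (then include -d):
Positive differences: {1, 2, 8, 9, 10}
Full difference set: {0} ∪ (positive diffs) ∪ (negative diffs).
|A - A| = 1 + 2·5 = 11 (matches direct enumeration: 11).

|A - A| = 11


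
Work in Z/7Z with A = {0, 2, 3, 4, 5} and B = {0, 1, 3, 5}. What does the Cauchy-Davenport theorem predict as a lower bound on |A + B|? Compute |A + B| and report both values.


Cauchy-Davenport: |A + B| ≥ min(p, |A| + |B| - 1) for A, B nonempty in Z/pZ.
|A| = 5, |B| = 4, p = 7.
CD lower bound = min(7, 5 + 4 - 1) = min(7, 8) = 7.
Compute A + B mod 7 directly:
a = 0: 0+0=0, 0+1=1, 0+3=3, 0+5=5
a = 2: 2+0=2, 2+1=3, 2+3=5, 2+5=0
a = 3: 3+0=3, 3+1=4, 3+3=6, 3+5=1
a = 4: 4+0=4, 4+1=5, 4+3=0, 4+5=2
a = 5: 5+0=5, 5+1=6, 5+3=1, 5+5=3
A + B = {0, 1, 2, 3, 4, 5, 6}, so |A + B| = 7.
Verify: 7 ≥ 7? Yes ✓.

CD lower bound = 7, actual |A + B| = 7.


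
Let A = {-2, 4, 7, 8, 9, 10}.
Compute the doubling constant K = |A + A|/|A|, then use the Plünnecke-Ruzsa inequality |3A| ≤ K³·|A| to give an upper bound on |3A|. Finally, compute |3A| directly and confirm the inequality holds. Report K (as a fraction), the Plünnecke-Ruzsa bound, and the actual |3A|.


|A| = 6.
Step 1: Compute A + A by enumerating all 36 pairs.
A + A = {-4, 2, 5, 6, 7, 8, 11, 12, 13, 14, 15, 16, 17, 18, 19, 20}, so |A + A| = 16.
Step 2: Doubling constant K = |A + A|/|A| = 16/6 = 16/6 ≈ 2.6667.
Step 3: Plünnecke-Ruzsa gives |3A| ≤ K³·|A| = (2.6667)³ · 6 ≈ 113.7778.
Step 4: Compute 3A = A + A + A directly by enumerating all triples (a,b,c) ∈ A³; |3A| = 28.
Step 5: Check 28 ≤ 113.7778? Yes ✓.

K = 16/6, Plünnecke-Ruzsa bound K³|A| ≈ 113.7778, |3A| = 28, inequality holds.


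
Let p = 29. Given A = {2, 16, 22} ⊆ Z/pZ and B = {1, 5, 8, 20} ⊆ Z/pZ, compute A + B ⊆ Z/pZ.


Work in Z/29Z: reduce every sum a + b modulo 29.
Enumerate all 12 pairs:
a = 2: 2+1=3, 2+5=7, 2+8=10, 2+20=22
a = 16: 16+1=17, 16+5=21, 16+8=24, 16+20=7
a = 22: 22+1=23, 22+5=27, 22+8=1, 22+20=13
Distinct residues collected: {1, 3, 7, 10, 13, 17, 21, 22, 23, 24, 27}
|A + B| = 11 (out of 29 total residues).

A + B = {1, 3, 7, 10, 13, 17, 21, 22, 23, 24, 27}


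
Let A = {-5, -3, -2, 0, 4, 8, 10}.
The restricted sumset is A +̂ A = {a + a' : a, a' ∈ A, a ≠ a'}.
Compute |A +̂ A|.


Restricted sumset: A +̂ A = {a + a' : a ∈ A, a' ∈ A, a ≠ a'}.
Equivalently, take A + A and drop any sum 2a that is achievable ONLY as a + a for a ∈ A (i.e. sums representable only with equal summands).
Enumerate pairs (a, a') with a < a' (symmetric, so each unordered pair gives one sum; this covers all a ≠ a'):
  -5 + -3 = -8
  -5 + -2 = -7
  -5 + 0 = -5
  -5 + 4 = -1
  -5 + 8 = 3
  -5 + 10 = 5
  -3 + -2 = -5
  -3 + 0 = -3
  -3 + 4 = 1
  -3 + 8 = 5
  -3 + 10 = 7
  -2 + 0 = -2
  -2 + 4 = 2
  -2 + 8 = 6
  -2 + 10 = 8
  0 + 4 = 4
  0 + 8 = 8
  0 + 10 = 10
  4 + 8 = 12
  4 + 10 = 14
  8 + 10 = 18
Collected distinct sums: {-8, -7, -5, -3, -2, -1, 1, 2, 3, 4, 5, 6, 7, 8, 10, 12, 14, 18}
|A +̂ A| = 18
(Reference bound: |A +̂ A| ≥ 2|A| - 3 for |A| ≥ 2, with |A| = 7 giving ≥ 11.)

|A +̂ A| = 18


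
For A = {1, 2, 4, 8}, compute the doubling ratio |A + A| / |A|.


|A| = 4.
Compute A + A by enumerating all 16 pairs.
A + A = {2, 3, 4, 5, 6, 8, 9, 10, 12, 16}, so |A + A| = 10.
K = |A + A| / |A| = 10/4 = 5/2 ≈ 2.5000.
Reference: AP of size 4 gives K = 7/4 ≈ 1.7500; a fully generic set of size 4 gives K ≈ 2.5000.

|A| = 4, |A + A| = 10, K = 10/4 = 5/2.


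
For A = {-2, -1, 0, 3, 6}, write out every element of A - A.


A - A = {a - a' : a, a' ∈ A}.
Compute a - a' for each ordered pair (a, a'):
a = -2: -2--2=0, -2--1=-1, -2-0=-2, -2-3=-5, -2-6=-8
a = -1: -1--2=1, -1--1=0, -1-0=-1, -1-3=-4, -1-6=-7
a = 0: 0--2=2, 0--1=1, 0-0=0, 0-3=-3, 0-6=-6
a = 3: 3--2=5, 3--1=4, 3-0=3, 3-3=0, 3-6=-3
a = 6: 6--2=8, 6--1=7, 6-0=6, 6-3=3, 6-6=0
Collecting distinct values (and noting 0 appears from a-a):
A - A = {-8, -7, -6, -5, -4, -3, -2, -1, 0, 1, 2, 3, 4, 5, 6, 7, 8}
|A - A| = 17

A - A = {-8, -7, -6, -5, -4, -3, -2, -1, 0, 1, 2, 3, 4, 5, 6, 7, 8}


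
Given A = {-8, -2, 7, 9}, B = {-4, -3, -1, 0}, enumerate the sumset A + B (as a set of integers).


A + B = {a + b : a ∈ A, b ∈ B}.
Enumerate all |A|·|B| = 4·4 = 16 pairs (a, b) and collect distinct sums.
a = -8: -8+-4=-12, -8+-3=-11, -8+-1=-9, -8+0=-8
a = -2: -2+-4=-6, -2+-3=-5, -2+-1=-3, -2+0=-2
a = 7: 7+-4=3, 7+-3=4, 7+-1=6, 7+0=7
a = 9: 9+-4=5, 9+-3=6, 9+-1=8, 9+0=9
Collecting distinct sums: A + B = {-12, -11, -9, -8, -6, -5, -3, -2, 3, 4, 5, 6, 7, 8, 9}
|A + B| = 15

A + B = {-12, -11, -9, -8, -6, -5, -3, -2, 3, 4, 5, 6, 7, 8, 9}


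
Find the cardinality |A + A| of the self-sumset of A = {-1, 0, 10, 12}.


A + A = {a + a' : a, a' ∈ A}; |A| = 4.
General bounds: 2|A| - 1 ≤ |A + A| ≤ |A|(|A|+1)/2, i.e. 7 ≤ |A + A| ≤ 10.
Lower bound 2|A|-1 is attained iff A is an arithmetic progression.
Enumerate sums a + a' for a ≤ a' (symmetric, so this suffices):
a = -1: -1+-1=-2, -1+0=-1, -1+10=9, -1+12=11
a = 0: 0+0=0, 0+10=10, 0+12=12
a = 10: 10+10=20, 10+12=22
a = 12: 12+12=24
Distinct sums: {-2, -1, 0, 9, 10, 11, 12, 20, 22, 24}
|A + A| = 10

|A + A| = 10


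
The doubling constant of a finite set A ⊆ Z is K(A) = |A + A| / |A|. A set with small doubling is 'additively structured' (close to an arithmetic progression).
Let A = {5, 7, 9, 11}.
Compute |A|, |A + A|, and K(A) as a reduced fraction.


|A| = 4.
Compute A + A by enumerating all 16 pairs.
A + A = {10, 12, 14, 16, 18, 20, 22}, so |A + A| = 7.
K = |A + A| / |A| = 7/4 (already in lowest terms) ≈ 1.7500.
Reference: AP of size 4 gives K = 7/4 ≈ 1.7500; a fully generic set of size 4 gives K ≈ 2.5000.

|A| = 4, |A + A| = 7, K = 7/4.


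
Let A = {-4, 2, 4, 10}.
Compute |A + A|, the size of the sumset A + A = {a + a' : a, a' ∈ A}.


A + A = {a + a' : a, a' ∈ A}; |A| = 4.
General bounds: 2|A| - 1 ≤ |A + A| ≤ |A|(|A|+1)/2, i.e. 7 ≤ |A + A| ≤ 10.
Lower bound 2|A|-1 is attained iff A is an arithmetic progression.
Enumerate sums a + a' for a ≤ a' (symmetric, so this suffices):
a = -4: -4+-4=-8, -4+2=-2, -4+4=0, -4+10=6
a = 2: 2+2=4, 2+4=6, 2+10=12
a = 4: 4+4=8, 4+10=14
a = 10: 10+10=20
Distinct sums: {-8, -2, 0, 4, 6, 8, 12, 14, 20}
|A + A| = 9

|A + A| = 9


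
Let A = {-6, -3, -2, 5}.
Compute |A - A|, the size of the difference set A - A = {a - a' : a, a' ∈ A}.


A - A = {a - a' : a, a' ∈ A}; |A| = 4.
Bounds: 2|A|-1 ≤ |A - A| ≤ |A|² - |A| + 1, i.e. 7 ≤ |A - A| ≤ 13.
Note: 0 ∈ A - A always (from a - a). The set is symmetric: if d ∈ A - A then -d ∈ A - A.
Enumerate nonzero differences d = a - a' with a > a' (then include -d):
Positive differences: {1, 3, 4, 7, 8, 11}
Full difference set: {0} ∪ (positive diffs) ∪ (negative diffs).
|A - A| = 1 + 2·6 = 13 (matches direct enumeration: 13).

|A - A| = 13


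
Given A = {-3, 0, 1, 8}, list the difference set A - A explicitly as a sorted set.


A - A = {a - a' : a, a' ∈ A}.
Compute a - a' for each ordered pair (a, a'):
a = -3: -3--3=0, -3-0=-3, -3-1=-4, -3-8=-11
a = 0: 0--3=3, 0-0=0, 0-1=-1, 0-8=-8
a = 1: 1--3=4, 1-0=1, 1-1=0, 1-8=-7
a = 8: 8--3=11, 8-0=8, 8-1=7, 8-8=0
Collecting distinct values (and noting 0 appears from a-a):
A - A = {-11, -8, -7, -4, -3, -1, 0, 1, 3, 4, 7, 8, 11}
|A - A| = 13

A - A = {-11, -8, -7, -4, -3, -1, 0, 1, 3, 4, 7, 8, 11}


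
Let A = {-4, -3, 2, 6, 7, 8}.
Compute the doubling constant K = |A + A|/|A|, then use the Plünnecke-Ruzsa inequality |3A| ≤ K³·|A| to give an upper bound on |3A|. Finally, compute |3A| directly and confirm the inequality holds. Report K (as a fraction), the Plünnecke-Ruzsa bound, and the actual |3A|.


|A| = 6.
Step 1: Compute A + A by enumerating all 36 pairs.
A + A = {-8, -7, -6, -2, -1, 2, 3, 4, 5, 8, 9, 10, 12, 13, 14, 15, 16}, so |A + A| = 17.
Step 2: Doubling constant K = |A + A|/|A| = 17/6 = 17/6 ≈ 2.8333.
Step 3: Plünnecke-Ruzsa gives |3A| ≤ K³·|A| = (2.8333)³ · 6 ≈ 136.4722.
Step 4: Compute 3A = A + A + A directly by enumerating all triples (a,b,c) ∈ A³; |3A| = 33.
Step 5: Check 33 ≤ 136.4722? Yes ✓.

K = 17/6, Plünnecke-Ruzsa bound K³|A| ≈ 136.4722, |3A| = 33, inequality holds.


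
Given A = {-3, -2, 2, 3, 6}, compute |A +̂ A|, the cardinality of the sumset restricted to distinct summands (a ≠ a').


Restricted sumset: A +̂ A = {a + a' : a ∈ A, a' ∈ A, a ≠ a'}.
Equivalently, take A + A and drop any sum 2a that is achievable ONLY as a + a for a ∈ A (i.e. sums representable only with equal summands).
Enumerate pairs (a, a') with a < a' (symmetric, so each unordered pair gives one sum; this covers all a ≠ a'):
  -3 + -2 = -5
  -3 + 2 = -1
  -3 + 3 = 0
  -3 + 6 = 3
  -2 + 2 = 0
  -2 + 3 = 1
  -2 + 6 = 4
  2 + 3 = 5
  2 + 6 = 8
  3 + 6 = 9
Collected distinct sums: {-5, -1, 0, 1, 3, 4, 5, 8, 9}
|A +̂ A| = 9
(Reference bound: |A +̂ A| ≥ 2|A| - 3 for |A| ≥ 2, with |A| = 5 giving ≥ 7.)

|A +̂ A| = 9


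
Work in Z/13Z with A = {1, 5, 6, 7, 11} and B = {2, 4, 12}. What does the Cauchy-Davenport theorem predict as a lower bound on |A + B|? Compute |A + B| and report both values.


Cauchy-Davenport: |A + B| ≥ min(p, |A| + |B| - 1) for A, B nonempty in Z/pZ.
|A| = 5, |B| = 3, p = 13.
CD lower bound = min(13, 5 + 3 - 1) = min(13, 7) = 7.
Compute A + B mod 13 directly:
a = 1: 1+2=3, 1+4=5, 1+12=0
a = 5: 5+2=7, 5+4=9, 5+12=4
a = 6: 6+2=8, 6+4=10, 6+12=5
a = 7: 7+2=9, 7+4=11, 7+12=6
a = 11: 11+2=0, 11+4=2, 11+12=10
A + B = {0, 2, 3, 4, 5, 6, 7, 8, 9, 10, 11}, so |A + B| = 11.
Verify: 11 ≥ 7? Yes ✓.

CD lower bound = 7, actual |A + B| = 11.


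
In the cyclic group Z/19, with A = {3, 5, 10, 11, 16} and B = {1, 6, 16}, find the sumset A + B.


Work in Z/19Z: reduce every sum a + b modulo 19.
Enumerate all 15 pairs:
a = 3: 3+1=4, 3+6=9, 3+16=0
a = 5: 5+1=6, 5+6=11, 5+16=2
a = 10: 10+1=11, 10+6=16, 10+16=7
a = 11: 11+1=12, 11+6=17, 11+16=8
a = 16: 16+1=17, 16+6=3, 16+16=13
Distinct residues collected: {0, 2, 3, 4, 6, 7, 8, 9, 11, 12, 13, 16, 17}
|A + B| = 13 (out of 19 total residues).

A + B = {0, 2, 3, 4, 6, 7, 8, 9, 11, 12, 13, 16, 17}


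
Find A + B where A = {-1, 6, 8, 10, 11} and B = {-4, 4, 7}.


A + B = {a + b : a ∈ A, b ∈ B}.
Enumerate all |A|·|B| = 5·3 = 15 pairs (a, b) and collect distinct sums.
a = -1: -1+-4=-5, -1+4=3, -1+7=6
a = 6: 6+-4=2, 6+4=10, 6+7=13
a = 8: 8+-4=4, 8+4=12, 8+7=15
a = 10: 10+-4=6, 10+4=14, 10+7=17
a = 11: 11+-4=7, 11+4=15, 11+7=18
Collecting distinct sums: A + B = {-5, 2, 3, 4, 6, 7, 10, 12, 13, 14, 15, 17, 18}
|A + B| = 13

A + B = {-5, 2, 3, 4, 6, 7, 10, 12, 13, 14, 15, 17, 18}


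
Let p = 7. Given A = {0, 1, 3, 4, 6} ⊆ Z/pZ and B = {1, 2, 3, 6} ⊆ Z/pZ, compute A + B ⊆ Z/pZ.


Work in Z/7Z: reduce every sum a + b modulo 7.
Enumerate all 20 pairs:
a = 0: 0+1=1, 0+2=2, 0+3=3, 0+6=6
a = 1: 1+1=2, 1+2=3, 1+3=4, 1+6=0
a = 3: 3+1=4, 3+2=5, 3+3=6, 3+6=2
a = 4: 4+1=5, 4+2=6, 4+3=0, 4+6=3
a = 6: 6+1=0, 6+2=1, 6+3=2, 6+6=5
Distinct residues collected: {0, 1, 2, 3, 4, 5, 6}
|A + B| = 7 (out of 7 total residues).

A + B = {0, 1, 2, 3, 4, 5, 6}


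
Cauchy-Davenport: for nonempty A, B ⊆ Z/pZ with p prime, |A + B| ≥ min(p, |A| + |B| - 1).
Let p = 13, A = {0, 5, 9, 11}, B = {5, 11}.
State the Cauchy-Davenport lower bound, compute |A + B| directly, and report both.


Cauchy-Davenport: |A + B| ≥ min(p, |A| + |B| - 1) for A, B nonempty in Z/pZ.
|A| = 4, |B| = 2, p = 13.
CD lower bound = min(13, 4 + 2 - 1) = min(13, 5) = 5.
Compute A + B mod 13 directly:
a = 0: 0+5=5, 0+11=11
a = 5: 5+5=10, 5+11=3
a = 9: 9+5=1, 9+11=7
a = 11: 11+5=3, 11+11=9
A + B = {1, 3, 5, 7, 9, 10, 11}, so |A + B| = 7.
Verify: 7 ≥ 5? Yes ✓.

CD lower bound = 5, actual |A + B| = 7.


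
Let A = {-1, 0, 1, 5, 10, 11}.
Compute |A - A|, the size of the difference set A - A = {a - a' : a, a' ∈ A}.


A - A = {a - a' : a, a' ∈ A}; |A| = 6.
Bounds: 2|A|-1 ≤ |A - A| ≤ |A|² - |A| + 1, i.e. 11 ≤ |A - A| ≤ 31.
Note: 0 ∈ A - A always (from a - a). The set is symmetric: if d ∈ A - A then -d ∈ A - A.
Enumerate nonzero differences d = a - a' with a > a' (then include -d):
Positive differences: {1, 2, 4, 5, 6, 9, 10, 11, 12}
Full difference set: {0} ∪ (positive diffs) ∪ (negative diffs).
|A - A| = 1 + 2·9 = 19 (matches direct enumeration: 19).

|A - A| = 19


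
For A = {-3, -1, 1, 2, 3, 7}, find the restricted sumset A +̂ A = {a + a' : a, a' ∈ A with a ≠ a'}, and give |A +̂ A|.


Restricted sumset: A +̂ A = {a + a' : a ∈ A, a' ∈ A, a ≠ a'}.
Equivalently, take A + A and drop any sum 2a that is achievable ONLY as a + a for a ∈ A (i.e. sums representable only with equal summands).
Enumerate pairs (a, a') with a < a' (symmetric, so each unordered pair gives one sum; this covers all a ≠ a'):
  -3 + -1 = -4
  -3 + 1 = -2
  -3 + 2 = -1
  -3 + 3 = 0
  -3 + 7 = 4
  -1 + 1 = 0
  -1 + 2 = 1
  -1 + 3 = 2
  -1 + 7 = 6
  1 + 2 = 3
  1 + 3 = 4
  1 + 7 = 8
  2 + 3 = 5
  2 + 7 = 9
  3 + 7 = 10
Collected distinct sums: {-4, -2, -1, 0, 1, 2, 3, 4, 5, 6, 8, 9, 10}
|A +̂ A| = 13
(Reference bound: |A +̂ A| ≥ 2|A| - 3 for |A| ≥ 2, with |A| = 6 giving ≥ 9.)

|A +̂ A| = 13


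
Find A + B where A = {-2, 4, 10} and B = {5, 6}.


A + B = {a + b : a ∈ A, b ∈ B}.
Enumerate all |A|·|B| = 3·2 = 6 pairs (a, b) and collect distinct sums.
a = -2: -2+5=3, -2+6=4
a = 4: 4+5=9, 4+6=10
a = 10: 10+5=15, 10+6=16
Collecting distinct sums: A + B = {3, 4, 9, 10, 15, 16}
|A + B| = 6

A + B = {3, 4, 9, 10, 15, 16}


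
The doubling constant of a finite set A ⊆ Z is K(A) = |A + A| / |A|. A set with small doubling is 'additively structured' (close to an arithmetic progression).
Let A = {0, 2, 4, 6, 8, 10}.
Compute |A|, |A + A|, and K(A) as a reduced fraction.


|A| = 6.
Compute A + A by enumerating all 36 pairs.
A + A = {0, 2, 4, 6, 8, 10, 12, 14, 16, 18, 20}, so |A + A| = 11.
K = |A + A| / |A| = 11/6 (already in lowest terms) ≈ 1.8333.
Reference: AP of size 6 gives K = 11/6 ≈ 1.8333; a fully generic set of size 6 gives K ≈ 3.5000.

|A| = 6, |A + A| = 11, K = 11/6.


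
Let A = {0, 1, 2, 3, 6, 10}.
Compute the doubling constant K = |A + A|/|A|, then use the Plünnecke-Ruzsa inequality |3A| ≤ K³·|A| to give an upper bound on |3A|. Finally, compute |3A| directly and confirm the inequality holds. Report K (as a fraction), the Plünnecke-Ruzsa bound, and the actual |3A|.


|A| = 6.
Step 1: Compute A + A by enumerating all 36 pairs.
A + A = {0, 1, 2, 3, 4, 5, 6, 7, 8, 9, 10, 11, 12, 13, 16, 20}, so |A + A| = 16.
Step 2: Doubling constant K = |A + A|/|A| = 16/6 = 16/6 ≈ 2.6667.
Step 3: Plünnecke-Ruzsa gives |3A| ≤ K³·|A| = (2.6667)³ · 6 ≈ 113.7778.
Step 4: Compute 3A = A + A + A directly by enumerating all triples (a,b,c) ∈ A³; |3A| = 26.
Step 5: Check 26 ≤ 113.7778? Yes ✓.

K = 16/6, Plünnecke-Ruzsa bound K³|A| ≈ 113.7778, |3A| = 26, inequality holds.


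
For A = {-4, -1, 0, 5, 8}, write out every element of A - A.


A - A = {a - a' : a, a' ∈ A}.
Compute a - a' for each ordered pair (a, a'):
a = -4: -4--4=0, -4--1=-3, -4-0=-4, -4-5=-9, -4-8=-12
a = -1: -1--4=3, -1--1=0, -1-0=-1, -1-5=-6, -1-8=-9
a = 0: 0--4=4, 0--1=1, 0-0=0, 0-5=-5, 0-8=-8
a = 5: 5--4=9, 5--1=6, 5-0=5, 5-5=0, 5-8=-3
a = 8: 8--4=12, 8--1=9, 8-0=8, 8-5=3, 8-8=0
Collecting distinct values (and noting 0 appears from a-a):
A - A = {-12, -9, -8, -6, -5, -4, -3, -1, 0, 1, 3, 4, 5, 6, 8, 9, 12}
|A - A| = 17

A - A = {-12, -9, -8, -6, -5, -4, -3, -1, 0, 1, 3, 4, 5, 6, 8, 9, 12}


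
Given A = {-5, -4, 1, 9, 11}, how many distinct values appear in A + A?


A + A = {a + a' : a, a' ∈ A}; |A| = 5.
General bounds: 2|A| - 1 ≤ |A + A| ≤ |A|(|A|+1)/2, i.e. 9 ≤ |A + A| ≤ 15.
Lower bound 2|A|-1 is attained iff A is an arithmetic progression.
Enumerate sums a + a' for a ≤ a' (symmetric, so this suffices):
a = -5: -5+-5=-10, -5+-4=-9, -5+1=-4, -5+9=4, -5+11=6
a = -4: -4+-4=-8, -4+1=-3, -4+9=5, -4+11=7
a = 1: 1+1=2, 1+9=10, 1+11=12
a = 9: 9+9=18, 9+11=20
a = 11: 11+11=22
Distinct sums: {-10, -9, -8, -4, -3, 2, 4, 5, 6, 7, 10, 12, 18, 20, 22}
|A + A| = 15

|A + A| = 15


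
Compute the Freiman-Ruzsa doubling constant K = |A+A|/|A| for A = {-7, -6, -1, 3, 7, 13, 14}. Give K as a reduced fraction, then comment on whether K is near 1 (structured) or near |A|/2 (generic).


|A| = 7.
Compute A + A by enumerating all 49 pairs.
A + A = {-14, -13, -12, -8, -7, -4, -3, -2, 0, 1, 2, 6, 7, 8, 10, 12, 13, 14, 16, 17, 20, 21, 26, 27, 28}, so |A + A| = 25.
K = |A + A| / |A| = 25/7 (already in lowest terms) ≈ 3.5714.
Reference: AP of size 7 gives K = 13/7 ≈ 1.8571; a fully generic set of size 7 gives K ≈ 4.0000.

|A| = 7, |A + A| = 25, K = 25/7.


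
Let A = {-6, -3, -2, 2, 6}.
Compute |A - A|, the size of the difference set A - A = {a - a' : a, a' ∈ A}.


A - A = {a - a' : a, a' ∈ A}; |A| = 5.
Bounds: 2|A|-1 ≤ |A - A| ≤ |A|² - |A| + 1, i.e. 9 ≤ |A - A| ≤ 21.
Note: 0 ∈ A - A always (from a - a). The set is symmetric: if d ∈ A - A then -d ∈ A - A.
Enumerate nonzero differences d = a - a' with a > a' (then include -d):
Positive differences: {1, 3, 4, 5, 8, 9, 12}
Full difference set: {0} ∪ (positive diffs) ∪ (negative diffs).
|A - A| = 1 + 2·7 = 15 (matches direct enumeration: 15).

|A - A| = 15


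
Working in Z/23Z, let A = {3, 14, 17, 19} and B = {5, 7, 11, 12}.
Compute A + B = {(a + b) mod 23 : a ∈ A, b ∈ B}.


Work in Z/23Z: reduce every sum a + b modulo 23.
Enumerate all 16 pairs:
a = 3: 3+5=8, 3+7=10, 3+11=14, 3+12=15
a = 14: 14+5=19, 14+7=21, 14+11=2, 14+12=3
a = 17: 17+5=22, 17+7=1, 17+11=5, 17+12=6
a = 19: 19+5=1, 19+7=3, 19+11=7, 19+12=8
Distinct residues collected: {1, 2, 3, 5, 6, 7, 8, 10, 14, 15, 19, 21, 22}
|A + B| = 13 (out of 23 total residues).

A + B = {1, 2, 3, 5, 6, 7, 8, 10, 14, 15, 19, 21, 22}


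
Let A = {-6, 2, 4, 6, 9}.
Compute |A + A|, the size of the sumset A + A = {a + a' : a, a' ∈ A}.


A + A = {a + a' : a, a' ∈ A}; |A| = 5.
General bounds: 2|A| - 1 ≤ |A + A| ≤ |A|(|A|+1)/2, i.e. 9 ≤ |A + A| ≤ 15.
Lower bound 2|A|-1 is attained iff A is an arithmetic progression.
Enumerate sums a + a' for a ≤ a' (symmetric, so this suffices):
a = -6: -6+-6=-12, -6+2=-4, -6+4=-2, -6+6=0, -6+9=3
a = 2: 2+2=4, 2+4=6, 2+6=8, 2+9=11
a = 4: 4+4=8, 4+6=10, 4+9=13
a = 6: 6+6=12, 6+9=15
a = 9: 9+9=18
Distinct sums: {-12, -4, -2, 0, 3, 4, 6, 8, 10, 11, 12, 13, 15, 18}
|A + A| = 14

|A + A| = 14


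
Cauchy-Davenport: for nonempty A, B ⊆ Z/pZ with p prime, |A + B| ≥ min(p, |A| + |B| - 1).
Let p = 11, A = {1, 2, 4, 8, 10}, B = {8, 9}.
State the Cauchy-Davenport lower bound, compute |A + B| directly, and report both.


Cauchy-Davenport: |A + B| ≥ min(p, |A| + |B| - 1) for A, B nonempty in Z/pZ.
|A| = 5, |B| = 2, p = 11.
CD lower bound = min(11, 5 + 2 - 1) = min(11, 6) = 6.
Compute A + B mod 11 directly:
a = 1: 1+8=9, 1+9=10
a = 2: 2+8=10, 2+9=0
a = 4: 4+8=1, 4+9=2
a = 8: 8+8=5, 8+9=6
a = 10: 10+8=7, 10+9=8
A + B = {0, 1, 2, 5, 6, 7, 8, 9, 10}, so |A + B| = 9.
Verify: 9 ≥ 6? Yes ✓.

CD lower bound = 6, actual |A + B| = 9.


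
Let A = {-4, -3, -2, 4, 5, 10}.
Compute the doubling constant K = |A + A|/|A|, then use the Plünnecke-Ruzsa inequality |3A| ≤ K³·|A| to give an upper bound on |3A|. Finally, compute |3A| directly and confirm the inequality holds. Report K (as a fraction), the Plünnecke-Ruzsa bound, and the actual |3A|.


|A| = 6.
Step 1: Compute A + A by enumerating all 36 pairs.
A + A = {-8, -7, -6, -5, -4, 0, 1, 2, 3, 6, 7, 8, 9, 10, 14, 15, 20}, so |A + A| = 17.
Step 2: Doubling constant K = |A + A|/|A| = 17/6 = 17/6 ≈ 2.8333.
Step 3: Plünnecke-Ruzsa gives |3A| ≤ K³·|A| = (2.8333)³ · 6 ≈ 136.4722.
Step 4: Compute 3A = A + A + A directly by enumerating all triples (a,b,c) ∈ A³; |3A| = 34.
Step 5: Check 34 ≤ 136.4722? Yes ✓.

K = 17/6, Plünnecke-Ruzsa bound K³|A| ≈ 136.4722, |3A| = 34, inequality holds.


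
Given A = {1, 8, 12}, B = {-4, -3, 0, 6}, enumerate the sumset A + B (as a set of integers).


A + B = {a + b : a ∈ A, b ∈ B}.
Enumerate all |A|·|B| = 3·4 = 12 pairs (a, b) and collect distinct sums.
a = 1: 1+-4=-3, 1+-3=-2, 1+0=1, 1+6=7
a = 8: 8+-4=4, 8+-3=5, 8+0=8, 8+6=14
a = 12: 12+-4=8, 12+-3=9, 12+0=12, 12+6=18
Collecting distinct sums: A + B = {-3, -2, 1, 4, 5, 7, 8, 9, 12, 14, 18}
|A + B| = 11

A + B = {-3, -2, 1, 4, 5, 7, 8, 9, 12, 14, 18}


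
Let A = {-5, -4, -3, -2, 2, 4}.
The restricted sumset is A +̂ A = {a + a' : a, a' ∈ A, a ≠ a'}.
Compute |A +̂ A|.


Restricted sumset: A +̂ A = {a + a' : a ∈ A, a' ∈ A, a ≠ a'}.
Equivalently, take A + A and drop any sum 2a that is achievable ONLY as a + a for a ∈ A (i.e. sums representable only with equal summands).
Enumerate pairs (a, a') with a < a' (symmetric, so each unordered pair gives one sum; this covers all a ≠ a'):
  -5 + -4 = -9
  -5 + -3 = -8
  -5 + -2 = -7
  -5 + 2 = -3
  -5 + 4 = -1
  -4 + -3 = -7
  -4 + -2 = -6
  -4 + 2 = -2
  -4 + 4 = 0
  -3 + -2 = -5
  -3 + 2 = -1
  -3 + 4 = 1
  -2 + 2 = 0
  -2 + 4 = 2
  2 + 4 = 6
Collected distinct sums: {-9, -8, -7, -6, -5, -3, -2, -1, 0, 1, 2, 6}
|A +̂ A| = 12
(Reference bound: |A +̂ A| ≥ 2|A| - 3 for |A| ≥ 2, with |A| = 6 giving ≥ 9.)

|A +̂ A| = 12


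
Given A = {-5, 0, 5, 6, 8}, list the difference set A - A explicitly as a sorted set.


A - A = {a - a' : a, a' ∈ A}.
Compute a - a' for each ordered pair (a, a'):
a = -5: -5--5=0, -5-0=-5, -5-5=-10, -5-6=-11, -5-8=-13
a = 0: 0--5=5, 0-0=0, 0-5=-5, 0-6=-6, 0-8=-8
a = 5: 5--5=10, 5-0=5, 5-5=0, 5-6=-1, 5-8=-3
a = 6: 6--5=11, 6-0=6, 6-5=1, 6-6=0, 6-8=-2
a = 8: 8--5=13, 8-0=8, 8-5=3, 8-6=2, 8-8=0
Collecting distinct values (and noting 0 appears from a-a):
A - A = {-13, -11, -10, -8, -6, -5, -3, -2, -1, 0, 1, 2, 3, 5, 6, 8, 10, 11, 13}
|A - A| = 19

A - A = {-13, -11, -10, -8, -6, -5, -3, -2, -1, 0, 1, 2, 3, 5, 6, 8, 10, 11, 13}


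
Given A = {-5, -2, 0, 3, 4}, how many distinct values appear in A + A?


A + A = {a + a' : a, a' ∈ A}; |A| = 5.
General bounds: 2|A| - 1 ≤ |A + A| ≤ |A|(|A|+1)/2, i.e. 9 ≤ |A + A| ≤ 15.
Lower bound 2|A|-1 is attained iff A is an arithmetic progression.
Enumerate sums a + a' for a ≤ a' (symmetric, so this suffices):
a = -5: -5+-5=-10, -5+-2=-7, -5+0=-5, -5+3=-2, -5+4=-1
a = -2: -2+-2=-4, -2+0=-2, -2+3=1, -2+4=2
a = 0: 0+0=0, 0+3=3, 0+4=4
a = 3: 3+3=6, 3+4=7
a = 4: 4+4=8
Distinct sums: {-10, -7, -5, -4, -2, -1, 0, 1, 2, 3, 4, 6, 7, 8}
|A + A| = 14

|A + A| = 14


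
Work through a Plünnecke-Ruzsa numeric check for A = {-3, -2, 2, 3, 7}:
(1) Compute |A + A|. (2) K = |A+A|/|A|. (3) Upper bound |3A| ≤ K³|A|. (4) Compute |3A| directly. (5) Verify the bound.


|A| = 5.
Step 1: Compute A + A by enumerating all 25 pairs.
A + A = {-6, -5, -4, -1, 0, 1, 4, 5, 6, 9, 10, 14}, so |A + A| = 12.
Step 2: Doubling constant K = |A + A|/|A| = 12/5 = 12/5 ≈ 2.4000.
Step 3: Plünnecke-Ruzsa gives |3A| ≤ K³·|A| = (2.4000)³ · 5 ≈ 69.1200.
Step 4: Compute 3A = A + A + A directly by enumerating all triples (a,b,c) ∈ A³; |3A| = 22.
Step 5: Check 22 ≤ 69.1200? Yes ✓.

K = 12/5, Plünnecke-Ruzsa bound K³|A| ≈ 69.1200, |3A| = 22, inequality holds.


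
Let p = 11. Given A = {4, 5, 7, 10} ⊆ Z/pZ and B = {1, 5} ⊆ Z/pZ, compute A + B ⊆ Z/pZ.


Work in Z/11Z: reduce every sum a + b modulo 11.
Enumerate all 8 pairs:
a = 4: 4+1=5, 4+5=9
a = 5: 5+1=6, 5+5=10
a = 7: 7+1=8, 7+5=1
a = 10: 10+1=0, 10+5=4
Distinct residues collected: {0, 1, 4, 5, 6, 8, 9, 10}
|A + B| = 8 (out of 11 total residues).

A + B = {0, 1, 4, 5, 6, 8, 9, 10}


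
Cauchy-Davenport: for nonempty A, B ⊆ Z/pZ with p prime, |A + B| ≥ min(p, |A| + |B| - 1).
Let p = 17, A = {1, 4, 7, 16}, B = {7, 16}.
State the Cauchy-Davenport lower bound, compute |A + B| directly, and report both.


Cauchy-Davenport: |A + B| ≥ min(p, |A| + |B| - 1) for A, B nonempty in Z/pZ.
|A| = 4, |B| = 2, p = 17.
CD lower bound = min(17, 4 + 2 - 1) = min(17, 5) = 5.
Compute A + B mod 17 directly:
a = 1: 1+7=8, 1+16=0
a = 4: 4+7=11, 4+16=3
a = 7: 7+7=14, 7+16=6
a = 16: 16+7=6, 16+16=15
A + B = {0, 3, 6, 8, 11, 14, 15}, so |A + B| = 7.
Verify: 7 ≥ 5? Yes ✓.

CD lower bound = 5, actual |A + B| = 7.


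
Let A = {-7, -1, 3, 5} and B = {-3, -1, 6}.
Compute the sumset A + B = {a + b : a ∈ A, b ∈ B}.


A + B = {a + b : a ∈ A, b ∈ B}.
Enumerate all |A|·|B| = 4·3 = 12 pairs (a, b) and collect distinct sums.
a = -7: -7+-3=-10, -7+-1=-8, -7+6=-1
a = -1: -1+-3=-4, -1+-1=-2, -1+6=5
a = 3: 3+-3=0, 3+-1=2, 3+6=9
a = 5: 5+-3=2, 5+-1=4, 5+6=11
Collecting distinct sums: A + B = {-10, -8, -4, -2, -1, 0, 2, 4, 5, 9, 11}
|A + B| = 11

A + B = {-10, -8, -4, -2, -1, 0, 2, 4, 5, 9, 11}
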